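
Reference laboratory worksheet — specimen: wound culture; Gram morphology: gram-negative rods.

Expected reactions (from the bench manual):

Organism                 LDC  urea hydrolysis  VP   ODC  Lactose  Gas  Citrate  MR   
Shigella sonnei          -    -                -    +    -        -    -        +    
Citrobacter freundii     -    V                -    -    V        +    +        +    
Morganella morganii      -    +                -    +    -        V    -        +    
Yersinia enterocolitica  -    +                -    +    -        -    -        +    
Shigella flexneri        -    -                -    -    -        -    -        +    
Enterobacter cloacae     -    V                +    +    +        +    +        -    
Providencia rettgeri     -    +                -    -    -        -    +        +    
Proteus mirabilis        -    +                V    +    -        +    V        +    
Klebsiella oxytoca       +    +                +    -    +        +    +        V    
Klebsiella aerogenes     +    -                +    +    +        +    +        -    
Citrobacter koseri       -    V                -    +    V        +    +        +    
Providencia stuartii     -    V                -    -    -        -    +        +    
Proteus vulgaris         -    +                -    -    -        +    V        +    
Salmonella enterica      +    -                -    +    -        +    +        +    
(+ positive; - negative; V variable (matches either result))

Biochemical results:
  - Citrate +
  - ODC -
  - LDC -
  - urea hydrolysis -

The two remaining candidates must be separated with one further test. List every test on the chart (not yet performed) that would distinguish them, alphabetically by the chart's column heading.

Citrate +: excludes Shigella sonnei, Morganella morganii, Yersinia enterocolitica, Shigella flexneri — 10 left.
LDC -: excludes Klebsiella oxytoca, Klebsiella aerogenes, Salmonella enterica — 7 left.
urea hydrolysis -: excludes Providencia rettgeri, Proteus mirabilis, Proteus vulgaris — 4 left.
ODC -: excludes Enterobacter cloacae, Citrobacter koseri — 2 left.
Two candidates remain: Citrobacter freundii and Providencia stuartii.
  VP: - vs - — same for both, does not separate.
  Lactose: V vs - — variable for at least one, does not separate.
  Gas: Citrobacter freundii +, Providencia stuartii - — discriminates.
  MR: + vs + — same for both, does not separate.

Gas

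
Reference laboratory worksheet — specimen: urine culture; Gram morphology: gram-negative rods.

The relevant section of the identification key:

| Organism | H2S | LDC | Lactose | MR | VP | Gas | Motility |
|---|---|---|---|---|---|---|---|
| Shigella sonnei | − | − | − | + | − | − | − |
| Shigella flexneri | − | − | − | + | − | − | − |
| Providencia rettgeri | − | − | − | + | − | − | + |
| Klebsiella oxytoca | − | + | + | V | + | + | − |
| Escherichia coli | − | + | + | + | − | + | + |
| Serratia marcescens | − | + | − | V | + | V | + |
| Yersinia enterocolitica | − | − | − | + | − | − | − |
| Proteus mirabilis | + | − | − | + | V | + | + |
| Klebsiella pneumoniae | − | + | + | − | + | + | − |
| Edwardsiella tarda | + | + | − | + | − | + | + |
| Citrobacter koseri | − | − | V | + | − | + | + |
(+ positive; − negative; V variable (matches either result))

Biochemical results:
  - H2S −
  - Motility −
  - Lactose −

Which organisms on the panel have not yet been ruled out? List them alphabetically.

H2S −: excludes Proteus mirabilis, Edwardsiella tarda — 9 left.
Motility −: excludes Providencia rettgeri, Escherichia coli, Serratia marcescens, Citrobacter koseri — 5 left.
Lactose −: excludes Klebsiella oxytoca, Klebsiella pneumoniae — 3 left.

Shigella flexneri, Shigella sonnei, Yersinia enterocolitica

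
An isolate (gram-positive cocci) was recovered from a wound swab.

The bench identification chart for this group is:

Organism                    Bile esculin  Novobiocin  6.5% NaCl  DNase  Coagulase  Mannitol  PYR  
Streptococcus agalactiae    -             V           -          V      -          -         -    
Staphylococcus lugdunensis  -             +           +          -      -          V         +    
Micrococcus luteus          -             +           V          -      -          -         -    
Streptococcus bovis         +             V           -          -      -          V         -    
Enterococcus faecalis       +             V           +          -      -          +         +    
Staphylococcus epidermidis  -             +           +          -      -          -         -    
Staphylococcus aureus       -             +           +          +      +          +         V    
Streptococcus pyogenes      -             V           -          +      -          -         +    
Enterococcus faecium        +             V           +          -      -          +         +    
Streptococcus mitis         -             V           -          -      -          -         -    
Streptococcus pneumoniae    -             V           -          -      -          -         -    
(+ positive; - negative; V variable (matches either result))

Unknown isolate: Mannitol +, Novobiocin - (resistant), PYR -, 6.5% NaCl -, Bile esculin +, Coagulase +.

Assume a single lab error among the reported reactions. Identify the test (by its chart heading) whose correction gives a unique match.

Coagulase

As reported, no row in the chart matches all 6 reactions.
Reversing Coagulase (to -) → unique match: Streptococcus bovis.
Reversing Bile esculin → still no organism matches.
Reversing Mannitol → still no organism matches.
Reversing Novobiocin → still no organism matches.
Reversing PYR → still no organism matches.
Reversing 6.5% NaCl → still no organism matches.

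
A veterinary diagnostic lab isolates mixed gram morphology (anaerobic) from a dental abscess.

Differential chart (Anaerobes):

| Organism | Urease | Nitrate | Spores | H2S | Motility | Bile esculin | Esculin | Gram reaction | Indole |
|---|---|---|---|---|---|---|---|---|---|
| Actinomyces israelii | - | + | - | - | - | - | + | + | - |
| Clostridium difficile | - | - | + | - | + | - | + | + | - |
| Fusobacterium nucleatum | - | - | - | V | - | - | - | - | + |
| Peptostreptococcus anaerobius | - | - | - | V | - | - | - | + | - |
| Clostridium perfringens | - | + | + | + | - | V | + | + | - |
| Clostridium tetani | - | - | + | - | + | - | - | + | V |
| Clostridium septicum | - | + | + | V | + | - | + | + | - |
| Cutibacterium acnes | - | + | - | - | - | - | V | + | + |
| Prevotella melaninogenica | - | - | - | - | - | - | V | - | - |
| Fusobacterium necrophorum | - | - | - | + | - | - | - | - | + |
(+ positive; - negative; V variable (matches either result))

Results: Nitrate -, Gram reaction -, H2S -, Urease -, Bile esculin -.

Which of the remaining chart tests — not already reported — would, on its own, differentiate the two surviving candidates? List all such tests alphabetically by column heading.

Nitrate -: excludes Actinomyces israelii, Clostridium perfringens, Clostridium septicum, Cutibacterium acnes — 6 left.
Gram reaction -: excludes Clostridium difficile, Peptostreptococcus anaerobius, Clostridium tetani — 3 left.
Bile esculin -: all 3 remaining candidates are consistent.
Urease -: all 3 remaining candidates are consistent.
H2S -: excludes Fusobacterium necrophorum — 2 left.
Two candidates remain: Fusobacterium nucleatum and Prevotella melaninogenica.
  Spores: - vs - — same for both, does not separate.
  Motility: - vs - — same for both, does not separate.
  Esculin: - vs V — variable for at least one, does not separate.
  Indole: Fusobacterium nucleatum +, Prevotella melaninogenica - — discriminates.

Indole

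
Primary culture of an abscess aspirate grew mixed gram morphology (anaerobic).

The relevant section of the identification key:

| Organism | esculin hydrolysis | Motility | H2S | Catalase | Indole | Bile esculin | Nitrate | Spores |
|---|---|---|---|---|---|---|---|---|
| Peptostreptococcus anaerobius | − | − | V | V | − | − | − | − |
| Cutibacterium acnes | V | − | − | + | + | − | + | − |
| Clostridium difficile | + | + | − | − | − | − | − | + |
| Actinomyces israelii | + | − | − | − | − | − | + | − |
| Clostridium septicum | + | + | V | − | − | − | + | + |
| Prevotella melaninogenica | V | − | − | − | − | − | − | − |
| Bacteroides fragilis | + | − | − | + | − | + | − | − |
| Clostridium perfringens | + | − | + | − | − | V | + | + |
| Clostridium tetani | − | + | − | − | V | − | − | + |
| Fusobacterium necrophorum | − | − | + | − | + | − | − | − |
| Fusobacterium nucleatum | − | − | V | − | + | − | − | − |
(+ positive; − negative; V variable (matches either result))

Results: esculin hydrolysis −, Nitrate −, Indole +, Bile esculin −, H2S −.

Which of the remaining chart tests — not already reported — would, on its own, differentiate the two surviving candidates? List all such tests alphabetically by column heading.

Motility, Spores

esculin hydrolysis −: excludes 5 organisms — 6 left.
Nitrate −: excludes Cutibacterium acnes — 5 left.
H2S −: excludes Fusobacterium necrophorum — 4 left.
Bile esculin −: all 4 remaining candidates are consistent.
Indole +: excludes Peptostreptococcus anaerobius, Prevotella melaninogenica — 2 left.
Two candidates remain: Clostridium tetani and Fusobacterium nucleatum.
  Motility: Clostridium tetani +, Fusobacterium nucleatum − — discriminates.
  Catalase: − vs − — same for both, does not separate.
  Spores: Clostridium tetani +, Fusobacterium nucleatum − — discriminates.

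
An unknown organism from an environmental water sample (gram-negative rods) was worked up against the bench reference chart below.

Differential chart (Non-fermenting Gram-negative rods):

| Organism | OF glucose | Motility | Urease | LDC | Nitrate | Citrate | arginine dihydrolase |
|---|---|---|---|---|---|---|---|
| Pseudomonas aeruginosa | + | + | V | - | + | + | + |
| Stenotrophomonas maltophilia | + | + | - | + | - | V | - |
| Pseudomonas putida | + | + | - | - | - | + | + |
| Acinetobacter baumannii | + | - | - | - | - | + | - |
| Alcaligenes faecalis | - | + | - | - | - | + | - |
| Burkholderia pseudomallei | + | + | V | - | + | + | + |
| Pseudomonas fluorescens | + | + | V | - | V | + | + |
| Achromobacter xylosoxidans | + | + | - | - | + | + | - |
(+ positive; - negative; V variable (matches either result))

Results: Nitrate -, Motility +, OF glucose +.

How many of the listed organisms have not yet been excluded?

OF glucose +: excludes Alcaligenes faecalis — 7 left.
Motility +: excludes Acinetobacter baumannii — 6 left.
Nitrate -: excludes Pseudomonas aeruginosa, Burkholderia pseudomallei, Achromobacter xylosoxidans — 3 left.
Still consistent: Pseudomonas fluorescens, Pseudomonas putida, Stenotrophomonas maltophilia.

3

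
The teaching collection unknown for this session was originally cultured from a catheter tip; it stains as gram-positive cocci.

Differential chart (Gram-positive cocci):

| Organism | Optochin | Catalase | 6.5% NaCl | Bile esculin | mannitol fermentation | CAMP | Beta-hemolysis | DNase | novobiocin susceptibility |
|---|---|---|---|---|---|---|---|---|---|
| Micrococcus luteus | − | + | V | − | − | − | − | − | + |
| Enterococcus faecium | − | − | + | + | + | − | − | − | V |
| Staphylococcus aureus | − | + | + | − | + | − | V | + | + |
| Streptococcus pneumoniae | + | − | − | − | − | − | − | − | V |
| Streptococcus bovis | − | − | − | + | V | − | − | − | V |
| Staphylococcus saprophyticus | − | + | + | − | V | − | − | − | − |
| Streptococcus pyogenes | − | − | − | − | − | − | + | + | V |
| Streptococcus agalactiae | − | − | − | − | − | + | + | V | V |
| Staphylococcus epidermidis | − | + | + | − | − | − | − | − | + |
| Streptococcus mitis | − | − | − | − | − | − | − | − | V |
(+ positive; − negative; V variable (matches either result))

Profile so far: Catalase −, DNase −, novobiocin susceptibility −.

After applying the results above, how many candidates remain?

DNase −: excludes Staphylococcus aureus, Streptococcus pyogenes — 8 left.
Catalase −: excludes Micrococcus luteus, Staphylococcus saprophyticus, Staphylococcus epidermidis — 5 left.
novobiocin susceptibility −: all 5 remaining candidates are consistent.
Still consistent: Enterococcus faecium, Streptococcus agalactiae, Streptococcus bovis, Streptococcus mitis, Streptococcus pneumoniae.

5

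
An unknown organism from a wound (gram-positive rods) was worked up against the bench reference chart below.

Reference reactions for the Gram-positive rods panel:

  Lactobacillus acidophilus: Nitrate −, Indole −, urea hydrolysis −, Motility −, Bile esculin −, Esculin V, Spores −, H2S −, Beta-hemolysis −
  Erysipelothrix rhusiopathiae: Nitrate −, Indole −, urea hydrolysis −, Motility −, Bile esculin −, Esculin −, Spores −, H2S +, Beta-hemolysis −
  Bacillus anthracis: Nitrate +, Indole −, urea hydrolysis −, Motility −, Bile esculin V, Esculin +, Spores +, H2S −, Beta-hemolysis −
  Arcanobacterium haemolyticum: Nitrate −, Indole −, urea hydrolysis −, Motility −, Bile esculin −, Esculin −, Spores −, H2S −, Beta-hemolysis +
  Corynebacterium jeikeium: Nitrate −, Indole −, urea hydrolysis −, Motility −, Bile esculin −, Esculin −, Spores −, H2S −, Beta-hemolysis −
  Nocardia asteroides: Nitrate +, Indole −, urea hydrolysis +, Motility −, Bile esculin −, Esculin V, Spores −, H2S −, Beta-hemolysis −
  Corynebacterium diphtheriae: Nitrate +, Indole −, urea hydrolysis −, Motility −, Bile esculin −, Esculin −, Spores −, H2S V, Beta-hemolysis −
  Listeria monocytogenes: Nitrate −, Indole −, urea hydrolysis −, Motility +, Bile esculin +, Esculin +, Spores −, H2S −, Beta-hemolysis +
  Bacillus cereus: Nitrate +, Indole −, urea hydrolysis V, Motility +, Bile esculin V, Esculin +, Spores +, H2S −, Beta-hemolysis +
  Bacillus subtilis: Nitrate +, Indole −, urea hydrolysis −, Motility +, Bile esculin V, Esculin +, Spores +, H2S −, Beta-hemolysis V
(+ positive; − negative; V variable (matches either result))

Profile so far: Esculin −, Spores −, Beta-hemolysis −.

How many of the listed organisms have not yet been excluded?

Esculin −: excludes Bacillus anthracis, Listeria monocytogenes, Bacillus cereus, Bacillus subtilis — 6 left.
Spores −: all 6 remaining candidates are consistent.
Beta-hemolysis −: excludes Arcanobacterium haemolyticum — 5 left.
Still consistent: Corynebacterium diphtheriae, Corynebacterium jeikeium, Erysipelothrix rhusiopathiae, Lactobacillus acidophilus, Nocardia asteroides.

5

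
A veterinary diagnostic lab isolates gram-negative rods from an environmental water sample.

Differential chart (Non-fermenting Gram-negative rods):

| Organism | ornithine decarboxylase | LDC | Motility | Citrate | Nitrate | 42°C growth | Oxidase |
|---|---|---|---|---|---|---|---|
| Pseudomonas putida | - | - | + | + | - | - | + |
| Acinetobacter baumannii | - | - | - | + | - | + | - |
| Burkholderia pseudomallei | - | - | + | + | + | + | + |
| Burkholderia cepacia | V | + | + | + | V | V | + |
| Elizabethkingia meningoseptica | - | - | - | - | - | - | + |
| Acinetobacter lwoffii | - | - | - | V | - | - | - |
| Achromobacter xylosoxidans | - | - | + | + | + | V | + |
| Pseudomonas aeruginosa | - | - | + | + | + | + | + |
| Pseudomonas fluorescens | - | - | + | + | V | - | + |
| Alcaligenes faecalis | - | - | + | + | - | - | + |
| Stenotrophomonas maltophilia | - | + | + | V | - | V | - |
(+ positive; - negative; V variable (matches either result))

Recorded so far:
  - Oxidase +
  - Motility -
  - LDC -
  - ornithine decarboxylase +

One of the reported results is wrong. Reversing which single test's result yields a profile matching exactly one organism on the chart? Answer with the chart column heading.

ornithine decarboxylase

As reported, no row in the chart matches all 4 reactions.
Reversing Motility → still no organism matches.
Reversing LDC → still no organism matches.
Reversing Oxidase → still no organism matches.
Reversing ornithine decarboxylase (to -) → unique match: Elizabethkingia meningoseptica.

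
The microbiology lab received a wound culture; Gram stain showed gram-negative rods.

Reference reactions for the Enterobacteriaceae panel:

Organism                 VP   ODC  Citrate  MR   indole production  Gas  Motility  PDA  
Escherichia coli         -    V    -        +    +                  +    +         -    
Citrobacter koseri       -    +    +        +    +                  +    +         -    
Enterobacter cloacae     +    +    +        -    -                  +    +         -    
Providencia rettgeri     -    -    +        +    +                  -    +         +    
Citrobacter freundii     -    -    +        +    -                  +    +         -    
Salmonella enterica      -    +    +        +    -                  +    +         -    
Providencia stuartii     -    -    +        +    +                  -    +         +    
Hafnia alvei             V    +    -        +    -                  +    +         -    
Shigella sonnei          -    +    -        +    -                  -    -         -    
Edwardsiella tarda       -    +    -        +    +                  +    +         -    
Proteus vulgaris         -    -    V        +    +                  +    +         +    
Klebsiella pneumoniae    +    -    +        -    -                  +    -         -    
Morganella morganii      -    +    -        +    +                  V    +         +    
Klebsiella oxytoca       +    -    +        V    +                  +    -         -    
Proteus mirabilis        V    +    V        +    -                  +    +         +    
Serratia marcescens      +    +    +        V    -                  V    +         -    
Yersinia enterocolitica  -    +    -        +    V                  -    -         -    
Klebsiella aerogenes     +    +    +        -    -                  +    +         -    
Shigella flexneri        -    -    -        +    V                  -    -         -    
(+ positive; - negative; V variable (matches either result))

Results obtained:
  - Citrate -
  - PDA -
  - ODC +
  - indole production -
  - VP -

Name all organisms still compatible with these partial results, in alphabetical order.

Hafnia alvei, Shigella sonnei, Yersinia enterocolitica

indole production -: excludes 8 organisms — 11 left.
VP -: excludes Enterobacter cloacae, Klebsiella pneumoniae, Serratia marcescens, Klebsiella aerogenes — 7 left.
Citrate -: excludes Citrobacter freundii, Salmonella enterica — 5 left.
ODC +: excludes Shigella flexneri — 4 left.
PDA -: excludes Proteus mirabilis — 3 left.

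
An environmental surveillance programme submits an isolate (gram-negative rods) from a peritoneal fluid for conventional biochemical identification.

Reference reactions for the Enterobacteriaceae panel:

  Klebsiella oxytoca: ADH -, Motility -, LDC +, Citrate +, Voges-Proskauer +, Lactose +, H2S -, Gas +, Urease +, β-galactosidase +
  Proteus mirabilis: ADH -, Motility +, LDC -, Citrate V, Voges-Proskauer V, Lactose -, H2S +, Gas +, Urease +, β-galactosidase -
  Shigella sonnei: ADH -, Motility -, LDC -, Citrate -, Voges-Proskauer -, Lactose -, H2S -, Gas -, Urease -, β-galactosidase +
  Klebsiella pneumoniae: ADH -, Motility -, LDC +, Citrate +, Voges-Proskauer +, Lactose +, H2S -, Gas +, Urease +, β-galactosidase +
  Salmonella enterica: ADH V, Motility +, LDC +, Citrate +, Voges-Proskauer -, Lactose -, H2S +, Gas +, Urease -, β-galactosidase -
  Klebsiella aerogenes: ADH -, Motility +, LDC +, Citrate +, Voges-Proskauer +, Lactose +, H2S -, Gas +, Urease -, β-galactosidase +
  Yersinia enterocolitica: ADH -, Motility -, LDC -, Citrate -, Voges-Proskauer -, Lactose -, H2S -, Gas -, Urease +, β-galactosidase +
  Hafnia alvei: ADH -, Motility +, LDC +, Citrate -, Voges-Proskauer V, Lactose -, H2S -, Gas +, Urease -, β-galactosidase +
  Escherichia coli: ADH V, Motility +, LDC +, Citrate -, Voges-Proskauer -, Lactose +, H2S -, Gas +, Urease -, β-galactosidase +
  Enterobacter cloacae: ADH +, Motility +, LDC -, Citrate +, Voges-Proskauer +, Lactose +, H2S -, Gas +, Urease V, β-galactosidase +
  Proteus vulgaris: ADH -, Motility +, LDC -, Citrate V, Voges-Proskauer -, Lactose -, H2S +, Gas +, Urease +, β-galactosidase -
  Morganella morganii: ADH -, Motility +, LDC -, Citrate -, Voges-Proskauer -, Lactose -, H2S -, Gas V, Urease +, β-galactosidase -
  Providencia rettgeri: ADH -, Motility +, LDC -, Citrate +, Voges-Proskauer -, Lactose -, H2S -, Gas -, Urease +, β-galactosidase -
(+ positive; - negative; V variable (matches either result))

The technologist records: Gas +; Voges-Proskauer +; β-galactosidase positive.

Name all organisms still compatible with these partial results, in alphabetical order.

Voges-Proskauer +: excludes 7 organisms — 6 left.
Gas +: all 6 remaining candidates are consistent.
β-galactosidase +: excludes Proteus mirabilis — 5 left.

Enterobacter cloacae, Hafnia alvei, Klebsiella aerogenes, Klebsiella oxytoca, Klebsiella pneumoniae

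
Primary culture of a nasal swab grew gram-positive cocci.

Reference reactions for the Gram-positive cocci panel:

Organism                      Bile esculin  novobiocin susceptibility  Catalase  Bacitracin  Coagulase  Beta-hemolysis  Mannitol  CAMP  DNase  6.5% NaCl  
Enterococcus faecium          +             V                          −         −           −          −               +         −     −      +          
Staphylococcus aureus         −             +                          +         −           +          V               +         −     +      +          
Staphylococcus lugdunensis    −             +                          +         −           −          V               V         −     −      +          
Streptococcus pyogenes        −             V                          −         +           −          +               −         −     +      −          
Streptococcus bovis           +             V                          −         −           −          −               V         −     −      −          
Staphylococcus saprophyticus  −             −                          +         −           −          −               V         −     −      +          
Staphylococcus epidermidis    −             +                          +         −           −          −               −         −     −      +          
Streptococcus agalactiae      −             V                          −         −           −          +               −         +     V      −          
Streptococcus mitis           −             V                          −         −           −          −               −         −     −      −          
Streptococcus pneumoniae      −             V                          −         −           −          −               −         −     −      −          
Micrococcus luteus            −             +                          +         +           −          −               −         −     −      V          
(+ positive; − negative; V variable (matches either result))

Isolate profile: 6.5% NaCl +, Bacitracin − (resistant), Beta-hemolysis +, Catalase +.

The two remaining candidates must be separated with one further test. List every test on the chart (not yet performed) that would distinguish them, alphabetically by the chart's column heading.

Bacitracin −: excludes Streptococcus pyogenes, Micrococcus luteus — 9 left.
6.5% NaCl +: excludes Streptococcus bovis, Streptococcus agalactiae, Streptococcus mitis, Streptococcus pneumoniae — 5 left.
Catalase +: excludes Enterococcus faecium — 4 left.
Beta-hemolysis +: excludes Staphylococcus saprophyticus, Staphylococcus epidermidis — 2 left.
Two candidates remain: Staphylococcus aureus and Staphylococcus lugdunensis.
  Bile esculin: − vs − — same for both, does not separate.
  novobiocin susceptibility: + vs + — same for both, does not separate.
  Coagulase: Staphylococcus aureus +, Staphylococcus lugdunensis − — discriminates.
  Mannitol: + vs V — variable for at least one, does not separate.
  CAMP: − vs − — same for both, does not separate.
  DNase: Staphylococcus aureus +, Staphylococcus lugdunensis − — discriminates.

Coagulase, DNase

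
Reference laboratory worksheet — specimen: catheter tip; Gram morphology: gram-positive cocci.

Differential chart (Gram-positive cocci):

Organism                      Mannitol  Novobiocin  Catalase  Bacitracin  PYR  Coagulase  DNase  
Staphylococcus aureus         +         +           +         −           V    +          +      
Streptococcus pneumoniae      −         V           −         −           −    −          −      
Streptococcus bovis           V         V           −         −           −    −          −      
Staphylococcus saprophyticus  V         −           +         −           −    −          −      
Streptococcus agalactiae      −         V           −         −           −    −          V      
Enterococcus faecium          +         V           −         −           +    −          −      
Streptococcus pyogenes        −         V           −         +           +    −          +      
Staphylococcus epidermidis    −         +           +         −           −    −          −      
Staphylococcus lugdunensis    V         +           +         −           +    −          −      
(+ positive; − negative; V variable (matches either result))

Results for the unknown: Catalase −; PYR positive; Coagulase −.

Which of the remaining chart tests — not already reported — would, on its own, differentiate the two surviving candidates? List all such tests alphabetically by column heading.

Bacitracin, DNase, Mannitol

Catalase −: excludes Staphylococcus aureus, Staphylococcus saprophyticus, Staphylococcus epidermidis, Staphylococcus lugdunensis — 5 left.
Coagulase −: all 5 remaining candidates are consistent.
PYR +: excludes Streptococcus pneumoniae, Streptococcus bovis, Streptococcus agalactiae — 2 left.
Two candidates remain: Enterococcus faecium and Streptococcus pyogenes.
  Mannitol: Enterococcus faecium +, Streptococcus pyogenes − — discriminates.
  Novobiocin: V vs V — variable for at least one, does not separate.
  Bacitracin: Enterococcus faecium −, Streptococcus pyogenes + — discriminates.
  DNase: Enterococcus faecium −, Streptococcus pyogenes + — discriminates.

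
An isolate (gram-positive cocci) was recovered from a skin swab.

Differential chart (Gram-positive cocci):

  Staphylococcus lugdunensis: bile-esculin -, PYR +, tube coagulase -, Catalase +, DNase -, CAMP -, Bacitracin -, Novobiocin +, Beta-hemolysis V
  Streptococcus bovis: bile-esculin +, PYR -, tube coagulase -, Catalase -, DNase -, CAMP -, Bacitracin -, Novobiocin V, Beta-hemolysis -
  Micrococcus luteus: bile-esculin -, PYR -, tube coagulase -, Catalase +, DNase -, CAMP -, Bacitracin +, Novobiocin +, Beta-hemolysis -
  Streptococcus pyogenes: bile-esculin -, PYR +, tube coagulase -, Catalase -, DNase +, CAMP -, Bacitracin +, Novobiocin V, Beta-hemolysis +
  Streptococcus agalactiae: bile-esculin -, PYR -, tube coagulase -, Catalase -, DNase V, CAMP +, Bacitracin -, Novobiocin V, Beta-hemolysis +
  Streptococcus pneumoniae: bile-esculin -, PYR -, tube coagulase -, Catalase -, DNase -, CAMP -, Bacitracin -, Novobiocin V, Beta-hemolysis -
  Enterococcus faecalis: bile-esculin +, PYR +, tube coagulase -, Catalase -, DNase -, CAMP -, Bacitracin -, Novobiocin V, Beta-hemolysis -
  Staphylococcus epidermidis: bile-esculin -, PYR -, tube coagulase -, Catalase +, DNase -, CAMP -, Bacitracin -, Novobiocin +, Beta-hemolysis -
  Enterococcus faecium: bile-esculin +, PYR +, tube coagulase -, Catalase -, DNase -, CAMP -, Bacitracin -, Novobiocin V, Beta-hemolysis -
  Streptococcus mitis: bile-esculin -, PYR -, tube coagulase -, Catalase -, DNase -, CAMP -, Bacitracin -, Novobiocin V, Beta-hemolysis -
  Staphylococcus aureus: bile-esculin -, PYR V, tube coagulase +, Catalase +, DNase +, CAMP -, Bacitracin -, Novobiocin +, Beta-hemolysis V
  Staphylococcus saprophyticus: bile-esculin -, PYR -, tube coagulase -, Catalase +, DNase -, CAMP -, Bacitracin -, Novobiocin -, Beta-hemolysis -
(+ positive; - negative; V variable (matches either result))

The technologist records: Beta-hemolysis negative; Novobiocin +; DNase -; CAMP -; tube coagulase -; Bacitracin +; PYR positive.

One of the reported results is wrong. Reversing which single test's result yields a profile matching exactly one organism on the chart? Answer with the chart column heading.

PYR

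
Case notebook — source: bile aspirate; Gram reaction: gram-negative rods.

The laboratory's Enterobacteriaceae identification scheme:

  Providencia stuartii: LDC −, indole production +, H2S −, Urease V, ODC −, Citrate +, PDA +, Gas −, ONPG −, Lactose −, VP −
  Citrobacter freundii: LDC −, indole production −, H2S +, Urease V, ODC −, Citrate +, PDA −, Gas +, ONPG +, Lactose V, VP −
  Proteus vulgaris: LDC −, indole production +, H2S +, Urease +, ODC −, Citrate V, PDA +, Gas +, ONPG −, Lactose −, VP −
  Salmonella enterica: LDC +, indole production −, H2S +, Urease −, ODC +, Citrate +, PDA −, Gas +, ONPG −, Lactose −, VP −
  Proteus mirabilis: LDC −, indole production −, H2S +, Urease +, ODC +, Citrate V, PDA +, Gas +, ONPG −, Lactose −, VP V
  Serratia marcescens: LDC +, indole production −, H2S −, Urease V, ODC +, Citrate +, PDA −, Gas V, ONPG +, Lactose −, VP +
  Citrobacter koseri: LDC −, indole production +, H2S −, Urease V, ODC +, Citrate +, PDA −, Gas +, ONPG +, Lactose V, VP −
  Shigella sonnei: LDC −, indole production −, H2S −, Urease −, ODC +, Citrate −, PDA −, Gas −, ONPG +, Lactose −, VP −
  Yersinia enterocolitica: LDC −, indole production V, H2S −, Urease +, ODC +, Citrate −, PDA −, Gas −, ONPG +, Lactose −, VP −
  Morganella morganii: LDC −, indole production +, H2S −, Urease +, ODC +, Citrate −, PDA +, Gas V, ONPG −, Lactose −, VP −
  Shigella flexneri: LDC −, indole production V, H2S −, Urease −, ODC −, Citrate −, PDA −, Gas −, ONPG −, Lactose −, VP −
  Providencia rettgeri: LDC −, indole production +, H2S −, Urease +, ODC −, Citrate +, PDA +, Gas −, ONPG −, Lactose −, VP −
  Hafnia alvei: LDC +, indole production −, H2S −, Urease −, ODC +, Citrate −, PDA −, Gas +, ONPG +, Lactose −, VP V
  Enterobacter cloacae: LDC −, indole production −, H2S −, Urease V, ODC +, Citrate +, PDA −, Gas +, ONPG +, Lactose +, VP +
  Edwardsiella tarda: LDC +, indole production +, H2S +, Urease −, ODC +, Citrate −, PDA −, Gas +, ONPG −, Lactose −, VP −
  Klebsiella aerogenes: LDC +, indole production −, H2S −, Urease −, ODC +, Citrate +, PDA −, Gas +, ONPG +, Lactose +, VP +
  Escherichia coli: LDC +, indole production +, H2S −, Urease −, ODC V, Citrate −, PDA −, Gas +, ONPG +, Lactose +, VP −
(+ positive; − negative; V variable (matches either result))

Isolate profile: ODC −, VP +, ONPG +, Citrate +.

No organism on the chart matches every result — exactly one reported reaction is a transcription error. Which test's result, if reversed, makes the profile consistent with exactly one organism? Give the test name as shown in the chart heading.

VP

As reported, no row in the chart matches all 4 reactions.
Reversing ODC → 3 organisms match (not unique).
Reversing ONPG → still no organism matches.
Reversing Citrate → still no organism matches.
Reversing VP (to −) → unique match: Citrobacter freundii.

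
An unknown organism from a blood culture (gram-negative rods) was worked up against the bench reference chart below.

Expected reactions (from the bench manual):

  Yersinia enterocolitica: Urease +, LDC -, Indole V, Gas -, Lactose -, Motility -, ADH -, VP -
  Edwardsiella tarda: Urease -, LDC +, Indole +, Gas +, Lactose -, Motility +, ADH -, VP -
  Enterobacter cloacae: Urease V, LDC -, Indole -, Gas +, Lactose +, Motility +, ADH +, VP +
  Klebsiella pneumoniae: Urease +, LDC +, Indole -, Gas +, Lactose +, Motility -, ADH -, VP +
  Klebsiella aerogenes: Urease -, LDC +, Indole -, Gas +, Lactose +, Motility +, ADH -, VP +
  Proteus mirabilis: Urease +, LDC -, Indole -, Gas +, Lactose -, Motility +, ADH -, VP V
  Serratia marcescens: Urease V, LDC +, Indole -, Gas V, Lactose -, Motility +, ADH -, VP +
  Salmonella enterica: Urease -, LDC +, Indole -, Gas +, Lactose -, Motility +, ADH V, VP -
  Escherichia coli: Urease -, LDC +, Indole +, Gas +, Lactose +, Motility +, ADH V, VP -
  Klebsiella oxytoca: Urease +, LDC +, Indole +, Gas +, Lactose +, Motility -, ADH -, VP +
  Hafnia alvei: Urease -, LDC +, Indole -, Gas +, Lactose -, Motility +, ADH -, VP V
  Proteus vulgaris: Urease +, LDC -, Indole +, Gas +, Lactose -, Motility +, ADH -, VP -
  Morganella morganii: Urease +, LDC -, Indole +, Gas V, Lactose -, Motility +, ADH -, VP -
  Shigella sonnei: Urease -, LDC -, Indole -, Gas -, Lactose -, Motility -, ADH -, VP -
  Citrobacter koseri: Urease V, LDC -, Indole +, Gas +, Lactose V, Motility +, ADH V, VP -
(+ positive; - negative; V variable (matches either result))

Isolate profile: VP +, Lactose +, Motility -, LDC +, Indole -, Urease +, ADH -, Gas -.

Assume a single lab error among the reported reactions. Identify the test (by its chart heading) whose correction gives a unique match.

Gas

As reported, no row in the chart matches all 8 reactions.
Reversing ADH → still no organism matches.
Reversing Motility → still no organism matches.
Reversing Indole → still no organism matches.
Reversing VP → still no organism matches.
Reversing Urease → still no organism matches.
Reversing Lactose → still no organism matches.
Reversing LDC → still no organism matches.
Reversing Gas (to +) → unique match: Klebsiella pneumoniae.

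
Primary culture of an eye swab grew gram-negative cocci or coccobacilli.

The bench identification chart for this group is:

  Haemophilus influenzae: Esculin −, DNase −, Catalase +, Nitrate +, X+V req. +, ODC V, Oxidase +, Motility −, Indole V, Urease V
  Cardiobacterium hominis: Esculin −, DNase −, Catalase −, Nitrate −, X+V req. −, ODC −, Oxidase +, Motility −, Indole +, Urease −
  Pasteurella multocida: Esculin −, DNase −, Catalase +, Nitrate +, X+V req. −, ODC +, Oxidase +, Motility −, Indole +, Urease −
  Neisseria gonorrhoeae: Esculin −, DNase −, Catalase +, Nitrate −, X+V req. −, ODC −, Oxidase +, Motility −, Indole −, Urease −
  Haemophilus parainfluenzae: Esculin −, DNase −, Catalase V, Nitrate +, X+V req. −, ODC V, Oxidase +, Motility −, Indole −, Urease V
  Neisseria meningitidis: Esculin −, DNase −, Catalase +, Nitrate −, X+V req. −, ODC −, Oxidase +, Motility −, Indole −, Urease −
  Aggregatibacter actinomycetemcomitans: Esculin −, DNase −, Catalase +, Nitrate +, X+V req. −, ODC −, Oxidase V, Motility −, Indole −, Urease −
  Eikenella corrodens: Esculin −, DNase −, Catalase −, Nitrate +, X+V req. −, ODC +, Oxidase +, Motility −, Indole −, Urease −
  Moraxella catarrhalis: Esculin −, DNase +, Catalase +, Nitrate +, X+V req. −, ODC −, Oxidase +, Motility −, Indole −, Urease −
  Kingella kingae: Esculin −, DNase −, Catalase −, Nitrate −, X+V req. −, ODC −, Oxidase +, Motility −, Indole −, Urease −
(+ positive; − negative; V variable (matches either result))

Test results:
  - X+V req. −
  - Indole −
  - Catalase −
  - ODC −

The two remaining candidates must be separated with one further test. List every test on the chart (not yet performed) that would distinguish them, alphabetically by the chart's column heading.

Nitrate

Catalase −: excludes 6 organisms — 4 left.
X+V req. −: all 4 remaining candidates are consistent.
Indole −: excludes Cardiobacterium hominis — 3 left.
ODC −: excludes Eikenella corrodens — 2 left.
Two candidates remain: Haemophilus parainfluenzae and Kingella kingae.
  Esculin: − vs − — same for both, does not separate.
  DNase: − vs − — same for both, does not separate.
  Nitrate: Haemophilus parainfluenzae +, Kingella kingae − — discriminates.
  Oxidase: + vs + — same for both, does not separate.
  Motility: − vs − — same for both, does not separate.
  Urease: V vs − — variable for at least one, does not separate.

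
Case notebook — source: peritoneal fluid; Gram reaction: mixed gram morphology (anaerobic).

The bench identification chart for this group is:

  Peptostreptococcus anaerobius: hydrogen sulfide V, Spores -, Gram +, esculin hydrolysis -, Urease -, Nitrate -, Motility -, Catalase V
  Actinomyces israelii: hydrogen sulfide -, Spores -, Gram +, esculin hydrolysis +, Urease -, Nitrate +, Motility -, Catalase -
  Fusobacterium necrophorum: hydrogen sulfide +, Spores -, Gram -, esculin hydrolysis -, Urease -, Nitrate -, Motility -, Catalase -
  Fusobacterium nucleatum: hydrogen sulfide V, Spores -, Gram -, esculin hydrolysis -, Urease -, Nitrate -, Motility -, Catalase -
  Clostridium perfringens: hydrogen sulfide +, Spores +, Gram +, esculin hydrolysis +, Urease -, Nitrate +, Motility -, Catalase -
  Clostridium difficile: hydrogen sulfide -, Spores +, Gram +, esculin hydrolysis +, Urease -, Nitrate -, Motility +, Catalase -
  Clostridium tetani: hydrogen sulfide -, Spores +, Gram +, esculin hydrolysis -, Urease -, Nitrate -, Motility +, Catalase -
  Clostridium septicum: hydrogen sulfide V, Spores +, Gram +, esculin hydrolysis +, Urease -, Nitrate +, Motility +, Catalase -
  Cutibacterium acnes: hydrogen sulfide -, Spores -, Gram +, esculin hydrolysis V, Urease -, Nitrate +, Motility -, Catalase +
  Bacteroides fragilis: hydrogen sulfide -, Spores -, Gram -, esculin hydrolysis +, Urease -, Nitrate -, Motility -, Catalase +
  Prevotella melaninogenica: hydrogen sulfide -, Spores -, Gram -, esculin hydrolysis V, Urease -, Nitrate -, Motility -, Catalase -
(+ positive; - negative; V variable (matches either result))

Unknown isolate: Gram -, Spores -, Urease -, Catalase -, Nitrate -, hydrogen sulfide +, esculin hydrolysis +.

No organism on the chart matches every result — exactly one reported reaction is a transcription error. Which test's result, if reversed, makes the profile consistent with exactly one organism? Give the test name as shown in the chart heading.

hydrogen sulfide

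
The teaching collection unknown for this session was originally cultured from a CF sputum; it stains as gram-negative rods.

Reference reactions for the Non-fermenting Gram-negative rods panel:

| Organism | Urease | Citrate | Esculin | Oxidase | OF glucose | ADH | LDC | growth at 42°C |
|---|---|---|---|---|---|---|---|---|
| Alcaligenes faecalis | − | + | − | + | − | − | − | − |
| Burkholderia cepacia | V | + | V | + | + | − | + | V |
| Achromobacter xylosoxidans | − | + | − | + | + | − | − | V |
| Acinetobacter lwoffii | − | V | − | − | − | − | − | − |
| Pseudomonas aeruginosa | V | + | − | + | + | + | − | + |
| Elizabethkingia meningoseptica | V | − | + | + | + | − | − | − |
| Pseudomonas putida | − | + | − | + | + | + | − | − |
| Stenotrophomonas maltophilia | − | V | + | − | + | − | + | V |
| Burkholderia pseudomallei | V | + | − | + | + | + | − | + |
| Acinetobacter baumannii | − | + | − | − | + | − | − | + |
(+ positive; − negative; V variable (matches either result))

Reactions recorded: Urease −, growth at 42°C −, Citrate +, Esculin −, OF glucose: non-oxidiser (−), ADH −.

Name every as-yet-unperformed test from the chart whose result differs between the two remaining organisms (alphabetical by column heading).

Citrate +: excludes Elizabethkingia meningoseptica — 9 left.
growth at 42°C −: excludes Pseudomonas aeruginosa, Burkholderia pseudomallei, Acinetobacter baumannii — 6 left.
Esculin −: excludes Stenotrophomonas maltophilia — 5 left.
Urease −: all 5 remaining candidates are consistent.
ADH −: excludes Pseudomonas putida — 4 left.
OF glucose −: excludes Burkholderia cepacia, Achromobacter xylosoxidans — 2 left.
Two candidates remain: Acinetobacter lwoffii and Alcaligenes faecalis.
  Oxidase: Acinetobacter lwoffii −, Alcaligenes faecalis + — discriminates.
  LDC: − vs − — same for both, does not separate.

Oxidase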